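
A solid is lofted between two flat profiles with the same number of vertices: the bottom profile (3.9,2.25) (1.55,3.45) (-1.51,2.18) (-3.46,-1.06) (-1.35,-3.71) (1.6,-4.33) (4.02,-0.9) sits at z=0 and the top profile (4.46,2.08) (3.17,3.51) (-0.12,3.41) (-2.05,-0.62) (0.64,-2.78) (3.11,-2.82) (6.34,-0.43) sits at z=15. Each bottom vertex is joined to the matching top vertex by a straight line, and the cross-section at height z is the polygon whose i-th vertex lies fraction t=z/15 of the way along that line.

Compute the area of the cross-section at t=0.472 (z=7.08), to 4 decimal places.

Cross-section at t=0.472: each vertex is (1-t)·p0[i] + t·p1[i].
  v1: (1-0.472)·(3.9,2.25) + 0.472·(4.46,2.08) = (4.1643,2.1698)
  v2: (1-0.472)·(1.55,3.45) + 0.472·(3.17,3.51) = (2.3146,3.4783)
  v3: (1-0.472)·(-1.51,2.18) + 0.472·(-0.12,3.41) = (-0.8539,2.7606)
  v4: (1-0.472)·(-3.46,-1.06) + 0.472·(-2.05,-0.62) = (-2.7945,-0.8523)
  v5: (1-0.472)·(-1.35,-3.71) + 0.472·(0.64,-2.78) = (-0.4107,-3.2710)
  v6: (1-0.472)·(1.6,-4.33) + 0.472·(3.11,-2.82) = (2.3127,-3.6173)
  v7: (1-0.472)·(4.02,-0.9) + 0.472·(6.34,-0.43) = (5.1150,-0.6782)
Shoelace sum Σ(x_i·y_{i+1} − x_{i+1}·y_i):
  i=1: 4.1643·3.4783 − 2.3146·2.1698 = +9.4626 (running +9.4626)
  i=2: 2.3146·2.7606 − -0.8539·3.4783 = +9.3599 (running +18.8225)
  i=3: -0.8539·-0.8523 − -2.7945·2.7606 = +8.4421 (running +27.2647)
  i=4: -2.7945·-3.2710 − -0.4107·-0.8523 = +8.7908 (running +36.0555)
  i=5: -0.4107·-3.6173 − 2.3127·-3.2710 = +9.0507 (running +45.1062)
  i=6: 2.3127·-0.6782 − 5.1150·-3.6173 = +16.9341 (running +62.0403)
  i=7: 5.1150·2.1698 − 4.1643·-0.6782 = +13.9225 (running +75.9628)
Area = |Σ|/2 = |75.9628|/2 = 37.9814

Area at t=0.472: 37.9814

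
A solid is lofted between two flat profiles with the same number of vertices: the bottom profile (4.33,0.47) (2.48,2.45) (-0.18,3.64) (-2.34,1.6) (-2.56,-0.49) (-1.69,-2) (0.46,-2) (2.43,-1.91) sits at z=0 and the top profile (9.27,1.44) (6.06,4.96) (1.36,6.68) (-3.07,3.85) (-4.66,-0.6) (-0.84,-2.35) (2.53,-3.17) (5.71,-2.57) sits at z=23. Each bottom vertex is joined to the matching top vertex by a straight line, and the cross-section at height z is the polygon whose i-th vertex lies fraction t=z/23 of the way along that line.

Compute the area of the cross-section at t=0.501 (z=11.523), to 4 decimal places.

Cross-section at t=0.501: each vertex is (1-t)·p0[i] + t·p1[i].
  v1: (1-0.501)·(4.33,0.47) + 0.501·(9.27,1.44) = (6.8049,0.9560)
  v2: (1-0.501)·(2.48,2.45) + 0.501·(6.06,4.96) = (4.2736,3.7075)
  v3: (1-0.501)·(-0.18,3.64) + 0.501·(1.36,6.68) = (0.5915,5.1630)
  v4: (1-0.501)·(-2.34,1.6) + 0.501·(-3.07,3.85) = (-2.7057,2.7272)
  v5: (1-0.501)·(-2.56,-0.49) + 0.501·(-4.66,-0.6) = (-3.6121,-0.5451)
  v6: (1-0.501)·(-1.69,-2) + 0.501·(-0.84,-2.35) = (-1.2641,-2.1753)
  v7: (1-0.501)·(0.46,-2) + 0.501·(2.53,-3.17) = (1.4971,-2.5862)
  v8: (1-0.501)·(2.43,-1.91) + 0.501·(5.71,-2.57) = (4.0733,-2.2407)
Shoelace sum Σ(x_i·y_{i+1} − x_{i+1}·y_i):
  i=1: 6.8049·3.7075 − 4.2736·0.9560 = +21.1440 (running +21.1440)
  i=2: 4.2736·5.1630 − 0.5915·3.7075 = +19.8715 (running +41.0155)
  i=3: 0.5915·2.7272 − -2.7057·5.1630 = +15.5831 (running +56.5986)
  i=4: -2.7057·-0.5451 − -3.6121·2.7272 = +11.3260 (running +67.9246)
  i=5: -3.6121·-2.1753 − -1.2641·-0.5451 = +7.1685 (running +75.0931)
  i=6: -1.2641·-2.5862 − 1.4971·-2.1753 = +6.5260 (running +81.6190)
  i=7: 1.4971·-2.2407 − 4.0733·-2.5862 = +7.1798 (running +88.7988)
  i=8: 4.0733·0.9560 − 6.8049·-2.2407 = +19.1415 (running +107.9403)
Area = |Σ|/2 = |107.9403|/2 = 53.9701

Area at t=0.501: 53.9701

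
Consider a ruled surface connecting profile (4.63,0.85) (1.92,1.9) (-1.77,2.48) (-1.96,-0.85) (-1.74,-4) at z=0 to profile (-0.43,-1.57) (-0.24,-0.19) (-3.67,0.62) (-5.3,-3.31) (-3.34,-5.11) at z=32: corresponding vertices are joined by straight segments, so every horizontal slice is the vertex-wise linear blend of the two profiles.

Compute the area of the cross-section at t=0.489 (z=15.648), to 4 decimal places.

Cross-section at t=0.489: each vertex is (1-t)·p0[i] + t·p1[i].
  v1: (1-0.489)·(4.63,0.85) + 0.489·(-0.43,-1.57) = (2.1557,-0.3334)
  v2: (1-0.489)·(1.92,1.9) + 0.489·(-0.24,-0.19) = (0.8638,0.8780)
  v3: (1-0.489)·(-1.77,2.48) + 0.489·(-3.67,0.62) = (-2.6991,1.5705)
  v4: (1-0.489)·(-1.96,-0.85) + 0.489·(-5.3,-3.31) = (-3.5933,-2.0529)
  v5: (1-0.489)·(-1.74,-4) + 0.489·(-3.34,-5.11) = (-2.5224,-4.5428)
Shoelace sum Σ(x_i·y_{i+1} − x_{i+1}·y_i):
  i=1: 2.1557·0.8780 − 0.8638·-0.3334 = +2.1806 (running +2.1806)
  i=2: 0.8638·1.5705 − -2.6991·0.8780 = +3.7263 (running +5.9069)
  i=3: -2.6991·-2.0529 − -3.5933·1.5705 = +11.1842 (running +17.0911)
  i=4: -3.5933·-4.5428 − -2.5224·-2.0529 = +11.1451 (running +28.2361)
  i=5: -2.5224·-0.3334 − 2.1557·-4.5428 = +10.6336 (running +38.8698)
Area = |Σ|/2 = |38.8698|/2 = 19.4349

Area at t=0.489: 19.4349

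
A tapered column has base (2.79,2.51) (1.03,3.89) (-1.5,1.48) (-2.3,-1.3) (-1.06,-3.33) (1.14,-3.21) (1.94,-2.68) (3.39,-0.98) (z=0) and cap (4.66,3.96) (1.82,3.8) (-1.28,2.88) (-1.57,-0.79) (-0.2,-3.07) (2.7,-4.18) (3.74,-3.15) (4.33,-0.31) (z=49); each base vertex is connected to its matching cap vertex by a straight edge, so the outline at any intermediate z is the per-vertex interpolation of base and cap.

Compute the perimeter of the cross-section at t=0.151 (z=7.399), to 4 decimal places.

Cross-section at t=0.151: each vertex is (1-t)·p0[i] + t·p1[i].
  v1: (1-0.151)·(2.79,2.51) + 0.151·(4.66,3.96) = (3.0724,2.7289)
  v2: (1-0.151)·(1.03,3.89) + 0.151·(1.82,3.8) = (1.1493,3.8764)
  v3: (1-0.151)·(-1.5,1.48) + 0.151·(-1.28,2.88) = (-1.4668,1.6914)
  v4: (1-0.151)·(-2.3,-1.3) + 0.151·(-1.57,-0.79) = (-2.1898,-1.2230)
  v5: (1-0.151)·(-1.06,-3.33) + 0.151·(-0.2,-3.07) = (-0.9301,-3.2907)
  v6: (1-0.151)·(1.14,-3.21) + 0.151·(2.7,-4.18) = (1.3756,-3.3565)
  v7: (1-0.151)·(1.94,-2.68) + 0.151·(3.74,-3.15) = (2.2118,-2.7510)
  v8: (1-0.151)·(3.39,-0.98) + 0.151·(4.33,-0.31) = (3.5319,-0.8788)
Perimeter = Σ |v_{i+1} − v_i|:
  edge 1→2: √(-1.9231² + 1.1475²) = 2.2394 (running 2.2394)
  edge 2→3: √(-2.6161² + -2.1850²) = 3.4085 (running 5.6479)
  edge 3→4: √(-0.7230² + -2.9144²) = 3.0027 (running 8.6507)
  edge 4→5: √(1.2596² + -2.0678²) = 2.4212 (running 11.0719)
  edge 5→6: √(2.3057² + -0.0657²) = 2.3066 (running 13.3785)
  edge 6→7: √(0.8362² + 0.6055²) = 1.0324 (running 14.4109)
  edge 7→8: √(1.3201² + 1.8721²) = 2.2908 (running 16.7017)
  edge 8→1: √(-0.4596² + 3.6078²) = 3.6369 (running 20.3387)
Perimeter = 20.3387

Perimeter at t=0.151: 20.3387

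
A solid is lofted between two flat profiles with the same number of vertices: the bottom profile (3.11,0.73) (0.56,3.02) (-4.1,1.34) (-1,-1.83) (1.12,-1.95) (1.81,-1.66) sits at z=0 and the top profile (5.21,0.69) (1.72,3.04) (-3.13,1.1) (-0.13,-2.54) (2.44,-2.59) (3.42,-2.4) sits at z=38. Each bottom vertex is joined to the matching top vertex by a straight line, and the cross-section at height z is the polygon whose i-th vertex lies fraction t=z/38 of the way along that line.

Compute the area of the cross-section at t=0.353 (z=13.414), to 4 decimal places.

Cross-section at t=0.353: each vertex is (1-t)·p0[i] + t·p1[i].
  v1: (1-0.353)·(3.11,0.73) + 0.353·(5.21,0.69) = (3.8513,0.7159)
  v2: (1-0.353)·(0.56,3.02) + 0.353·(1.72,3.04) = (0.9695,3.0271)
  v3: (1-0.353)·(-4.1,1.34) + 0.353·(-3.13,1.1) = (-3.7576,1.2553)
  v4: (1-0.353)·(-1,-1.83) + 0.353·(-0.13,-2.54) = (-0.6929,-2.0806)
  v5: (1-0.353)·(1.12,-1.95) + 0.353·(2.44,-2.59) = (1.5860,-2.1759)
  v6: (1-0.353)·(1.81,-1.66) + 0.353·(3.42,-2.4) = (2.3783,-1.9212)
Shoelace sum Σ(x_i·y_{i+1} − x_{i+1}·y_i):
  i=1: 3.8513·3.0271 − 0.9695·0.7159 = +10.9641 (running +10.9641)
  i=2: 0.9695·1.2553 − -3.7576·3.0271 = +12.5914 (running +23.5555)
  i=3: -3.7576·-2.0806 − -0.6929·1.2553 = +8.6879 (running +32.2434)
  i=4: -0.6929·-2.1759 − 1.5860·-2.0806 = +4.8075 (running +37.0509)
  i=5: 1.5860·-1.9212 − 2.3783·-2.1759 = +2.1281 (running +39.1790)
  i=6: 2.3783·0.7159 − 3.8513·-1.9212 = +9.1018 (running +48.2808)
Area = |Σ|/2 = |48.2808|/2 = 24.1404

Area at t=0.353: 24.1404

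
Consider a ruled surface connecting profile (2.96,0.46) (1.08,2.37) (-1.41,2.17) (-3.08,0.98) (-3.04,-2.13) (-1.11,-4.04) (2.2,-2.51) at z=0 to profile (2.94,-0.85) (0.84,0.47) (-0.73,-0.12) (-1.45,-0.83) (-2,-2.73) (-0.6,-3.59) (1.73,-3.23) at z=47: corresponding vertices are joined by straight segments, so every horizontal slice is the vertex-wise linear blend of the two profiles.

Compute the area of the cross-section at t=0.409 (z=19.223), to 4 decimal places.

Area at t=0.409: 21.5958

Cross-section at t=0.409: each vertex is (1-t)·p0[i] + t·p1[i].
  v1: (1-0.409)·(2.96,0.46) + 0.409·(2.94,-0.85) = (2.9518,-0.0758)
  v2: (1-0.409)·(1.08,2.37) + 0.409·(0.84,0.47) = (0.9818,1.5929)
  v3: (1-0.409)·(-1.41,2.17) + 0.409·(-0.73,-0.12) = (-1.1319,1.2334)
  v4: (1-0.409)·(-3.08,0.98) + 0.409·(-1.45,-0.83) = (-2.4133,0.2397)
  v5: (1-0.409)·(-3.04,-2.13) + 0.409·(-2,-2.73) = (-2.6146,-2.3754)
  v6: (1-0.409)·(-1.11,-4.04) + 0.409·(-0.6,-3.59) = (-0.9014,-3.8559)
  v7: (1-0.409)·(2.2,-2.51) + 0.409·(1.73,-3.23) = (2.0078,-2.8045)
Shoelace sum Σ(x_i·y_{i+1} − x_{i+1}·y_i):
  i=1: 2.9518·1.5929 − 0.9818·-0.0758 = +4.7764 (running +4.7764)
  i=2: 0.9818·1.2334 − -1.1319·1.5929 = +3.0140 (running +7.7903)
  i=3: -1.1319·0.2397 − -2.4133·1.2334 = +2.7053 (running +10.4956)
  i=4: -2.4133·-2.3754 − -2.6146·0.2397 = +6.3594 (running +16.8550)
  i=5: -2.6146·-3.8559 − -0.9014·-2.3754 = +7.9407 (running +24.7957)
  i=6: -0.9014·-2.8045 − 2.0078·-3.8559 = +10.2698 (running +35.0655)
  i=7: 2.0078·-0.0758 − 2.9518·-2.8045 = +8.1262 (running +43.1917)
Area = |Σ|/2 = |43.1917|/2 = 21.5958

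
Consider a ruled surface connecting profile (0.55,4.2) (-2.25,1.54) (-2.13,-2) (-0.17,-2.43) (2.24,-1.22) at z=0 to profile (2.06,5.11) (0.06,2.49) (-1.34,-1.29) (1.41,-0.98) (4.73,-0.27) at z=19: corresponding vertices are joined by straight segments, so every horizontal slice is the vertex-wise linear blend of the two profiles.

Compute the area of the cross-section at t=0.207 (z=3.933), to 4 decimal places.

Area at t=0.207: 19.5668

Cross-section at t=0.207: each vertex is (1-t)·p0[i] + t·p1[i].
  v1: (1-0.207)·(0.55,4.2) + 0.207·(2.06,5.11) = (0.8626,4.3884)
  v2: (1-0.207)·(-2.25,1.54) + 0.207·(0.06,2.49) = (-1.7718,1.7367)
  v3: (1-0.207)·(-2.13,-2) + 0.207·(-1.34,-1.29) = (-1.9665,-1.8530)
  v4: (1-0.207)·(-0.17,-2.43) + 0.207·(1.41,-0.98) = (0.1571,-2.1299)
  v5: (1-0.207)·(2.24,-1.22) + 0.207·(4.73,-0.27) = (2.7554,-1.0233)
Shoelace sum Σ(x_i·y_{i+1} − x_{i+1}·y_i):
  i=1: 0.8626·1.7367 − -1.7718·4.3884 = +9.2734 (running +9.2734)
  i=2: -1.7718·-1.8530 − -1.9665·1.7367 = +6.6983 (running +15.9718)
  i=3: -1.9665·-2.1299 − 0.1571·-1.8530 = +4.4793 (running +20.4511)
  i=4: 0.1571·-1.0233 − 2.7554·-2.1299 = +5.7079 (running +26.1590)
  i=5: 2.7554·4.3884 − 0.8626·-1.0233 = +12.9746 (running +39.1336)
Area = |Σ|/2 = |39.1336|/2 = 19.5668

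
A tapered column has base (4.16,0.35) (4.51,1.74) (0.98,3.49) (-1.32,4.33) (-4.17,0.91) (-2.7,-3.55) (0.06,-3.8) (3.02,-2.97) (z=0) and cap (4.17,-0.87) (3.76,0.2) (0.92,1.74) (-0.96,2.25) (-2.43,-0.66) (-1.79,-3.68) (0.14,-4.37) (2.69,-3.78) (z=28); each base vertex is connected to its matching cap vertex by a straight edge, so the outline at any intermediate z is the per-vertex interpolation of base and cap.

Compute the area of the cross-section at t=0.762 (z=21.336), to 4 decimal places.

Area at t=0.762: 34.4553

Cross-section at t=0.762: each vertex is (1-t)·p0[i] + t·p1[i].
  v1: (1-0.762)·(4.16,0.35) + 0.762·(4.17,-0.87) = (4.1676,-0.5796)
  v2: (1-0.762)·(4.51,1.74) + 0.762·(3.76,0.2) = (3.9385,0.5665)
  v3: (1-0.762)·(0.98,3.49) + 0.762·(0.92,1.74) = (0.9343,2.1565)
  v4: (1-0.762)·(-1.32,4.33) + 0.762·(-0.96,2.25) = (-1.0457,2.7450)
  v5: (1-0.762)·(-4.17,0.91) + 0.762·(-2.43,-0.66) = (-2.8441,-0.2863)
  v6: (1-0.762)·(-2.7,-3.55) + 0.762·(-1.79,-3.68) = (-2.0066,-3.6491)
  v7: (1-0.762)·(0.06,-3.8) + 0.762·(0.14,-4.37) = (0.1210,-4.2343)
  v8: (1-0.762)·(3.02,-2.97) + 0.762·(2.69,-3.78) = (2.7685,-3.5872)
Shoelace sum Σ(x_i·y_{i+1} − x_{i+1}·y_i):
  i=1: 4.1676·0.5665 − 3.9385·-0.5796 = +4.6440 (running +4.6440)
  i=2: 3.9385·2.1565 − 0.9343·0.5665 = +7.9641 (running +12.6080)
  i=3: 0.9343·2.7450 − -1.0457·2.1565 = +4.8196 (running +17.4277)
  i=4: -1.0457·-0.2863 − -2.8441·2.7450 = +8.1066 (running +25.5343)
  i=5: -2.8441·-3.6491 − -2.0066·-0.2863 = +9.8038 (running +35.3381)
  i=6: -2.0066·-4.2343 − 0.1210·-3.6491 = +8.9379 (running +44.2761)
  i=7: 0.1210·-3.5872 − 2.7685·-4.2343 = +11.2890 (running +55.5651)
  i=8: 2.7685·-0.5796 − 4.1676·-3.5872 = +13.3454 (running +68.9105)
Area = |Σ|/2 = |68.9105|/2 = 34.4553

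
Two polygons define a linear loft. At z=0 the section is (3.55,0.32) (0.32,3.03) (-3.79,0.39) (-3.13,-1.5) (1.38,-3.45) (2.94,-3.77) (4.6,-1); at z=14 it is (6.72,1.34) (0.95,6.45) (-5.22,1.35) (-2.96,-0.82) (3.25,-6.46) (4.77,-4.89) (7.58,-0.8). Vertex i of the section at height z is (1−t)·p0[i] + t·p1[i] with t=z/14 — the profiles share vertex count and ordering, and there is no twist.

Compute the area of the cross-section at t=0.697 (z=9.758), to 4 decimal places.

Cross-section at t=0.697: each vertex is (1-t)·p0[i] + t·p1[i].
  v1: (1-0.697)·(3.55,0.32) + 0.697·(6.72,1.34) = (5.7595,1.0309)
  v2: (1-0.697)·(0.32,3.03) + 0.697·(0.95,6.45) = (0.7591,5.4137)
  v3: (1-0.697)·(-3.79,0.39) + 0.697·(-5.22,1.35) = (-4.7867,1.0591)
  v4: (1-0.697)·(-3.13,-1.5) + 0.697·(-2.96,-0.82) = (-3.0115,-1.0260)
  v5: (1-0.697)·(1.38,-3.45) + 0.697·(3.25,-6.46) = (2.6834,-5.5480)
  v6: (1-0.697)·(2.94,-3.77) + 0.697·(4.77,-4.89) = (4.2155,-4.5506)
  v7: (1-0.697)·(4.6,-1) + 0.697·(7.58,-0.8) = (6.6771,-0.8606)
Shoelace sum Σ(x_i·y_{i+1} − x_{i+1}·y_i):
  i=1: 5.7595·5.4137 − 0.7591·1.0309 = +30.3978 (running +30.3978)
  i=2: 0.7591·1.0591 − -4.7867·5.4137 = +26.7180 (running +57.1158)
  i=3: -4.7867·-1.0260 − -3.0115·1.0591 = +8.1009 (running +65.2167)
  i=4: -3.0115·-5.5480 − 2.6834·-1.0260 = +19.4610 (running +84.6777)
  i=5: 2.6834·-4.5506 − 4.2155·-5.5480 = +11.1764 (running +95.8541)
  i=6: 4.2155·-0.8606 − 6.6771·-4.5506 = +26.7570 (running +122.6111)
  i=7: 6.6771·1.0309 − 5.7595·-0.8606 = +11.8403 (running +134.4514)
Area = |Σ|/2 = |134.4514|/2 = 67.2257

Area at t=0.697: 67.2257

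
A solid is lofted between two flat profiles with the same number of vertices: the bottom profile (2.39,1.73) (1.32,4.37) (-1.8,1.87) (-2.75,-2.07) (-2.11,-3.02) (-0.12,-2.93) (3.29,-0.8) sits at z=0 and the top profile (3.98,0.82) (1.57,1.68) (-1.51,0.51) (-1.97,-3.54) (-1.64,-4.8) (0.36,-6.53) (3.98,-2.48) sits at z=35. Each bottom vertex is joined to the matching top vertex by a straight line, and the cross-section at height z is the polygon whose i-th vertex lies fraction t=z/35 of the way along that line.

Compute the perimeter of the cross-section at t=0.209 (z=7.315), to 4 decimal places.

Perimeter at t=0.209: 20.7608

Cross-section at t=0.209: each vertex is (1-t)·p0[i] + t·p1[i].
  v1: (1-0.209)·(2.39,1.73) + 0.209·(3.98,0.82) = (2.7223,1.5398)
  v2: (1-0.209)·(1.32,4.37) + 0.209·(1.57,1.68) = (1.3723,3.8078)
  v3: (1-0.209)·(-1.8,1.87) + 0.209·(-1.51,0.51) = (-1.7394,1.5858)
  v4: (1-0.209)·(-2.75,-2.07) + 0.209·(-1.97,-3.54) = (-2.5870,-2.3772)
  v5: (1-0.209)·(-2.11,-3.02) + 0.209·(-1.64,-4.8) = (-2.0118,-3.3920)
  v6: (1-0.209)·(-0.12,-2.93) + 0.209·(0.36,-6.53) = (-0.0197,-3.6824)
  v7: (1-0.209)·(3.29,-0.8) + 0.209·(3.98,-2.48) = (3.4342,-1.1511)
Perimeter = Σ |v_{i+1} − v_i|:
  edge 1→2: √(-1.3501² + 2.2680²) = 2.6394 (running 2.6394)
  edge 2→3: √(-3.1116² + -2.2220²) = 3.8236 (running 6.4630)
  edge 3→4: √(-0.8476² + -3.9630²) = 4.0526 (running 10.5156)
  edge 4→5: √(0.5752² + -1.0148²) = 1.1665 (running 11.6821)
  edge 5→6: √(1.9921² + -0.2904²) = 2.0131 (running 13.6952)
  edge 6→7: √(3.4539² + 2.5313²) = 4.2821 (running 17.9773)
  edge 7→1: √(-0.7119² + 2.6909²) = 2.7835 (running 20.7608)
Perimeter = 20.7608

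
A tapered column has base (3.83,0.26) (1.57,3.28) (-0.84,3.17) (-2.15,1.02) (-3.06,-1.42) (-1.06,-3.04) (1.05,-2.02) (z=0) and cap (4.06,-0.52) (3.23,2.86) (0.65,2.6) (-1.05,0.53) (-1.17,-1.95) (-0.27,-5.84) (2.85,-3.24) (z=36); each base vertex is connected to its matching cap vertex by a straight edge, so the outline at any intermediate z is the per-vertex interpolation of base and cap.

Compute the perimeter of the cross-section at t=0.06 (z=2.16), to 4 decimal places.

Perimeter at t=0.06: 19.8707

Cross-section at t=0.06: each vertex is (1-t)·p0[i] + t·p1[i].
  v1: (1-0.06)·(3.83,0.26) + 0.06·(4.06,-0.52) = (3.8438,0.2132)
  v2: (1-0.06)·(1.57,3.28) + 0.06·(3.23,2.86) = (1.6696,3.2548)
  v3: (1-0.06)·(-0.84,3.17) + 0.06·(0.65,2.6) = (-0.7506,3.1358)
  v4: (1-0.06)·(-2.15,1.02) + 0.06·(-1.05,0.53) = (-2.0840,0.9906)
  v5: (1-0.06)·(-3.06,-1.42) + 0.06·(-1.17,-1.95) = (-2.9466,-1.4518)
  v6: (1-0.06)·(-1.06,-3.04) + 0.06·(-0.27,-5.84) = (-1.0126,-3.2080)
  v7: (1-0.06)·(1.05,-2.02) + 0.06·(2.85,-3.24) = (1.1580,-2.0932)
Perimeter = Σ |v_{i+1} − v_i|:
  edge 1→2: √(-2.1742² + 3.0416²) = 3.7388 (running 3.7388)
  edge 2→3: √(-2.4202² + -0.1190²) = 2.4231 (running 6.1619)
  edge 3→4: √(-1.3334² + -2.1452²) = 2.5258 (running 8.6877)
  edge 4→5: √(-0.8626² + -2.4424²) = 2.5903 (running 11.2780)
  edge 5→6: √(1.9340² + -1.7562²) = 2.6124 (running 13.8904)
  edge 6→7: √(2.1706² + 1.1148²) = 2.4401 (running 16.3305)
  edge 7→1: √(2.6858² + 2.3064²) = 3.5402 (running 19.8707)
Perimeter = 19.8707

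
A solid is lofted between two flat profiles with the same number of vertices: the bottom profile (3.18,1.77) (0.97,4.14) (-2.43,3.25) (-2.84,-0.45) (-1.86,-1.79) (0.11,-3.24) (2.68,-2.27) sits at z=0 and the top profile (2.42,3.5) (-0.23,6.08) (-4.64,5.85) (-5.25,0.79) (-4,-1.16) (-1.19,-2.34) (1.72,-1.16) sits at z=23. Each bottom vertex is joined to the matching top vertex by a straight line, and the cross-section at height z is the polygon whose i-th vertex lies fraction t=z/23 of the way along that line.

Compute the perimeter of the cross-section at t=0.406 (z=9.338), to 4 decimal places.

Perimeter at t=0.406: 23.4009

Cross-section at t=0.406: each vertex is (1-t)·p0[i] + t·p1[i].
  v1: (1-0.406)·(3.18,1.77) + 0.406·(2.42,3.5) = (2.8714,2.4724)
  v2: (1-0.406)·(0.97,4.14) + 0.406·(-0.23,6.08) = (0.4828,4.9276)
  v3: (1-0.406)·(-2.43,3.25) + 0.406·(-4.64,5.85) = (-3.3273,4.3056)
  v4: (1-0.406)·(-2.84,-0.45) + 0.406·(-5.25,0.79) = (-3.8185,0.0534)
  v5: (1-0.406)·(-1.86,-1.79) + 0.406·(-4,-1.16) = (-2.7288,-1.5342)
  v6: (1-0.406)·(0.11,-3.24) + 0.406·(-1.19,-2.34) = (-0.4178,-2.8746)
  v7: (1-0.406)·(2.68,-2.27) + 0.406·(1.72,-1.16) = (2.2902,-1.8193)
Perimeter = Σ |v_{i+1} − v_i|:
  edge 1→2: √(-2.3886² + 2.4553²) = 3.4255 (running 3.4255)
  edge 2→3: √(-3.8101² + -0.6220²) = 3.8605 (running 7.2860)
  edge 3→4: √(-0.4912² + -4.2522²) = 4.2804 (running 11.5664)
  edge 4→5: √(1.0896² + -1.5877²) = 1.9256 (running 13.4920)
  edge 5→6: √(2.3110² + -1.3404²) = 2.6716 (running 16.1636)
  edge 6→7: √(2.7080² + 1.0553²) = 2.9064 (running 19.0700)
  edge 7→1: √(0.5812² + 4.2917²) = 4.3309 (running 23.4009)
Perimeter = 23.4009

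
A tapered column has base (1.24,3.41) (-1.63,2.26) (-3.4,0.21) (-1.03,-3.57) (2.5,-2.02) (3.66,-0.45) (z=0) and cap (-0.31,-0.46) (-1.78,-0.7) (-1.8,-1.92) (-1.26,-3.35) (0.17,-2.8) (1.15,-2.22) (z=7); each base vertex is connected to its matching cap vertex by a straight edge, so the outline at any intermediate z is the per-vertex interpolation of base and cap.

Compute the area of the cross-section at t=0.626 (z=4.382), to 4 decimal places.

Cross-section at t=0.626: each vertex is (1-t)·p0[i] + t·p1[i].
  v1: (1-0.626)·(1.24,3.41) + 0.626·(-0.31,-0.46) = (0.2697,0.9874)
  v2: (1-0.626)·(-1.63,2.26) + 0.626·(-1.78,-0.7) = (-1.7239,0.4070)
  v3: (1-0.626)·(-3.4,0.21) + 0.626·(-1.8,-1.92) = (-2.3984,-1.1234)
  v4: (1-0.626)·(-1.03,-3.57) + 0.626·(-1.26,-3.35) = (-1.1740,-3.4323)
  v5: (1-0.626)·(2.5,-2.02) + 0.626·(0.17,-2.8) = (1.0414,-2.5083)
  v6: (1-0.626)·(3.66,-0.45) + 0.626·(1.15,-2.22) = (2.0887,-1.5580)
Shoelace sum Σ(x_i·y_{i+1} − x_{i+1}·y_i):
  i=1: 0.2697·0.4070 − -1.7239·0.9874 = +1.8119 (running +1.8119)
  i=2: -1.7239·-1.1234 − -2.3984·0.4070 = +2.9128 (running +4.7248)
  i=3: -2.3984·-3.4323 − -1.1740·-1.1234 = +6.9132 (running +11.6379)
  i=4: -1.1740·-2.5083 − 1.0414·-3.4323 = +6.5191 (running +18.1570)
  i=5: 1.0414·-1.5580 − 2.0887·-2.5083 = +3.6166 (running +21.7736)
  i=6: 2.0887·0.9874 − 0.2697·-1.5580 = +2.4826 (running +24.2562)
Area = |Σ|/2 = |24.2562|/2 = 12.1281

Area at t=0.626: 12.1281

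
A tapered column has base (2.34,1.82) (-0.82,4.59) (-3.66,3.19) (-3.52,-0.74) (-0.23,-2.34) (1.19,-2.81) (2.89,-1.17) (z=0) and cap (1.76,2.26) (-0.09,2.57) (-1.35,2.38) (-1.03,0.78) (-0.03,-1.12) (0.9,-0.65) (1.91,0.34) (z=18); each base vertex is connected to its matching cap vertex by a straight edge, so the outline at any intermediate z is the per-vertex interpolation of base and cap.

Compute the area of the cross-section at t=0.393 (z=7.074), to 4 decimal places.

Area at t=0.393: 21.5975

Cross-section at t=0.393: each vertex is (1-t)·p0[i] + t·p1[i].
  v1: (1-0.393)·(2.34,1.82) + 0.393·(1.76,2.26) = (2.1121,1.9929)
  v2: (1-0.393)·(-0.82,4.59) + 0.393·(-0.09,2.57) = (-0.5331,3.7961)
  v3: (1-0.393)·(-3.66,3.19) + 0.393·(-1.35,2.38) = (-2.7522,2.8717)
  v4: (1-0.393)·(-3.52,-0.74) + 0.393·(-1.03,0.78) = (-2.5414,-0.1426)
  v5: (1-0.393)·(-0.23,-2.34) + 0.393·(-0.03,-1.12) = (-0.1514,-1.8605)
  v6: (1-0.393)·(1.19,-2.81) + 0.393·(0.9,-0.65) = (1.0760,-1.9611)
  v7: (1-0.393)·(2.89,-1.17) + 0.393·(1.91,0.34) = (2.5049,-0.5766)
Shoelace sum Σ(x_i·y_{i+1} − x_{i+1}·y_i):
  i=1: 2.1121·3.7961 − -0.5331·1.9929 = +9.0801 (running +9.0801)
  i=2: -0.5331·2.8717 − -2.7522·3.7961 = +8.9167 (running +17.9968)
  i=3: -2.7522·-0.1426 − -2.5414·2.8717 = +7.6907 (running +25.6875)
  i=4: -2.5414·-1.8605 − -0.1514·-0.1426 = +4.7068 (running +30.3944)
  i=5: -0.1514·-1.9611 − 1.0760·-1.8605 = +2.2989 (running +32.6933)
  i=6: 1.0760·-0.5766 − 2.5049·-1.9611 = +4.2919 (running +36.9852)
  i=7: 2.5049·1.9929 − 2.1121·-0.5766 = +6.2097 (running +43.1950)
Area = |Σ|/2 = |43.1950|/2 = 21.5975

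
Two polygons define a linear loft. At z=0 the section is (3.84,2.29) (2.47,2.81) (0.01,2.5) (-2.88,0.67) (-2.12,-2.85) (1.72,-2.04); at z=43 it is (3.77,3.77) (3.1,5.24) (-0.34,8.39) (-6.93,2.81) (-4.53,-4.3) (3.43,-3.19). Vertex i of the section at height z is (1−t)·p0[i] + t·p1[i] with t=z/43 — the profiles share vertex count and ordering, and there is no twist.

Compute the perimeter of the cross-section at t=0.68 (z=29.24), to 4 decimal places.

Perimeter at t=0.68: 31.3150

Cross-section at t=0.68: each vertex is (1-t)·p0[i] + t·p1[i].
  v1: (1-0.68)·(3.84,2.29) + 0.68·(3.77,3.77) = (3.7924,3.2964)
  v2: (1-0.68)·(2.47,2.81) + 0.68·(3.1,5.24) = (2.8984,4.4624)
  v3: (1-0.68)·(0.01,2.5) + 0.68·(-0.34,8.39) = (-0.2280,6.5052)
  v4: (1-0.68)·(-2.88,0.67) + 0.68·(-6.93,2.81) = (-5.6340,2.1252)
  v5: (1-0.68)·(-2.12,-2.85) + 0.68·(-4.53,-4.3) = (-3.7588,-3.8360)
  v6: (1-0.68)·(1.72,-2.04) + 0.68·(3.43,-3.19) = (2.8828,-2.8220)
Perimeter = Σ |v_{i+1} − v_i|:
  edge 1→2: √(-0.8940² + 1.1660²) = 1.4693 (running 1.4693)
  edge 2→3: √(-3.1264² + 2.0428²) = 3.7346 (running 5.2039)
  edge 3→4: √(-5.4060² + -4.3800²) = 6.9577 (running 12.1616)
  edge 4→5: √(1.8752² + -5.9612²) = 6.2492 (running 18.4108)
  edge 5→6: √(6.6416² + 1.0140²) = 6.7186 (running 25.1293)
  edge 6→1: √(0.9096² + 6.1184²) = 6.1856 (running 31.3150)
Perimeter = 31.3150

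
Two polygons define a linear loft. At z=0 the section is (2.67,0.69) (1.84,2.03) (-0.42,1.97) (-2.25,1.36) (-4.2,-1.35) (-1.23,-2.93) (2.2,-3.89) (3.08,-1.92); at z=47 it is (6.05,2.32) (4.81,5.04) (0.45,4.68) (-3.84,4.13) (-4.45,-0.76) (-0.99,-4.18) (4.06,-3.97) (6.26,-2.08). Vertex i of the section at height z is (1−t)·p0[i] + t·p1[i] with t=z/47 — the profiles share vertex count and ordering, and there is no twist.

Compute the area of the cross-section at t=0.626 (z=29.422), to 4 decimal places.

Area at t=0.626: 58.9050

Cross-section at t=0.626: each vertex is (1-t)·p0[i] + t·p1[i].
  v1: (1-0.626)·(2.67,0.69) + 0.626·(6.05,2.32) = (4.7859,1.7104)
  v2: (1-0.626)·(1.84,2.03) + 0.626·(4.81,5.04) = (3.6992,3.9143)
  v3: (1-0.626)·(-0.42,1.97) + 0.626·(0.45,4.68) = (0.1246,3.6665)
  v4: (1-0.626)·(-2.25,1.36) + 0.626·(-3.84,4.13) = (-3.2453,3.0940)
  v5: (1-0.626)·(-4.2,-1.35) + 0.626·(-4.45,-0.76) = (-4.3565,-0.9807)
  v6: (1-0.626)·(-1.23,-2.93) + 0.626·(-0.99,-4.18) = (-1.0798,-3.7125)
  v7: (1-0.626)·(2.2,-3.89) + 0.626·(4.06,-3.97) = (3.3644,-3.9401)
  v8: (1-0.626)·(3.08,-1.92) + 0.626·(6.26,-2.08) = (5.0707,-2.0202)
Shoelace sum Σ(x_i·y_{i+1} − x_{i+1}·y_i):
  i=1: 4.7859·3.9143 − 3.6992·1.7104 = +12.4061 (running +12.4061)
  i=2: 3.6992·3.6665 − 0.1246·3.9143 = +13.0752 (running +25.4814)
  i=3: 0.1246·3.0940 − -3.2453·3.6665 = +12.2845 (running +37.7658)
  i=4: -3.2453·-0.9807 − -4.3565·3.0940 = +16.6617 (running +54.4275)
  i=5: -4.3565·-3.7125 − -1.0798·-0.9807 = +15.1146 (running +69.5421)
  i=6: -1.0798·-3.9401 − 3.3644·-3.7125 = +16.7445 (running +86.2867)
  i=7: 3.3644·-2.0202 − 5.0707·-3.9401 = +13.1823 (running +99.4690)
  i=8: 5.0707·1.7104 − 4.7859·-2.0202 = +18.3410 (running +117.8100)
Area = |Σ|/2 = |117.8100|/2 = 58.9050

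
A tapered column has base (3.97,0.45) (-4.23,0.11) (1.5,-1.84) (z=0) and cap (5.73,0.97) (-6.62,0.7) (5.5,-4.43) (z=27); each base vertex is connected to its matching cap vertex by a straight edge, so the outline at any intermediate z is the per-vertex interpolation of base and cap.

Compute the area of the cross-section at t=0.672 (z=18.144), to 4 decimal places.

Cross-section at t=0.672: each vertex is (1-t)·p0[i] + t·p1[i].
  v1: (1-0.672)·(3.97,0.45) + 0.672·(5.73,0.97) = (5.1527,0.7994)
  v2: (1-0.672)·(-4.23,0.11) + 0.672·(-6.62,0.7) = (-5.8361,0.5065)
  v3: (1-0.672)·(1.5,-1.84) + 0.672·(5.5,-4.43) = (4.1880,-3.5805)
Shoelace sum Σ(x_i·y_{i+1} − x_{i+1}·y_i):
  i=1: 5.1527·0.5065 − -5.8361·0.7994 = +7.2753 (running +7.2753)
  i=2: -5.8361·-3.5805 − 4.1880·0.5065 = +18.7748 (running +26.0502)
  i=3: 4.1880·0.7994 − 5.1527·-3.5805 = +21.7973 (running +47.8474)
Area = |Σ|/2 = |47.8474|/2 = 23.9237

Area at t=0.672: 23.9237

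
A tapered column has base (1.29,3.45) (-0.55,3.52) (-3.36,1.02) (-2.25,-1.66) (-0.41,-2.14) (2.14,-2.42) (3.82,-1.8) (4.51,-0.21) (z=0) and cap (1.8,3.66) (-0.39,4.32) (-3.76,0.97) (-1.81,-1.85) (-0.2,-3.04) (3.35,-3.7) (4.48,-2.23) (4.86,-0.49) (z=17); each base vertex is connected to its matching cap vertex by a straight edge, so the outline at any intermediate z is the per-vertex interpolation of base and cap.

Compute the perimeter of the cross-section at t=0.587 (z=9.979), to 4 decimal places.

Perimeter at t=0.587: 23.2734

Cross-section at t=0.587: each vertex is (1-t)·p0[i] + t·p1[i].
  v1: (1-0.587)·(1.29,3.45) + 0.587·(1.8,3.66) = (1.5894,3.5733)
  v2: (1-0.587)·(-0.55,3.52) + 0.587·(-0.39,4.32) = (-0.4561,3.9896)
  v3: (1-0.587)·(-3.36,1.02) + 0.587·(-3.76,0.97) = (-3.5948,0.9907)
  v4: (1-0.587)·(-2.25,-1.66) + 0.587·(-1.81,-1.85) = (-1.9917,-1.7715)
  v5: (1-0.587)·(-0.41,-2.14) + 0.587·(-0.2,-3.04) = (-0.2867,-2.6683)
  v6: (1-0.587)·(2.14,-2.42) + 0.587·(3.35,-3.7) = (2.8503,-3.1714)
  v7: (1-0.587)·(3.82,-1.8) + 0.587·(4.48,-2.23) = (4.2074,-2.0524)
  v8: (1-0.587)·(4.51,-0.21) + 0.587·(4.86,-0.49) = (4.7154,-0.3744)
Perimeter = Σ |v_{i+1} − v_i|:
  edge 1→2: √(-2.0455² + 0.4163²) = 2.0874 (running 2.0874)
  edge 2→3: √(-3.1387² + -2.9990²) = 4.3411 (running 6.4285)
  edge 3→4: √(1.6031² + -2.7622²) = 3.1937 (running 9.6222)
  edge 4→5: √(1.7050² + -0.8968²) = 1.9264 (running 11.5486)
  edge 5→6: √(3.1370² + -0.5031²) = 3.1771 (running 14.7257)
  edge 6→7: √(1.3571² + 1.1189²) = 1.7590 (running 16.4846)
  edge 7→8: √(0.5080² + 1.6781²) = 1.7533 (running 18.2379)
  edge 8→1: √(-3.1261² + 3.9476²) = 5.0355 (running 23.2734)
Perimeter = 23.2734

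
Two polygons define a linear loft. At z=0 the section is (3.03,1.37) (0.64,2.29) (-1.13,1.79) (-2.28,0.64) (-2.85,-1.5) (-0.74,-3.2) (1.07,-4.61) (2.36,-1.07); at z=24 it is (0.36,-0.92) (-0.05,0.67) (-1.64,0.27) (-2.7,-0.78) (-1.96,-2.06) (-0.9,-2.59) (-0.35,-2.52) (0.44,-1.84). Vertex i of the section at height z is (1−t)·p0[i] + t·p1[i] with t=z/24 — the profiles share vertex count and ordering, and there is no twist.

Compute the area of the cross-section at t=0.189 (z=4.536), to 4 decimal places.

Cross-section at t=0.189: each vertex is (1-t)·p0[i] + t·p1[i].
  v1: (1-0.189)·(3.03,1.37) + 0.189·(0.36,-0.92) = (2.5254,0.9372)
  v2: (1-0.189)·(0.64,2.29) + 0.189·(-0.05,0.67) = (0.5096,1.9838)
  v3: (1-0.189)·(-1.13,1.79) + 0.189·(-1.64,0.27) = (-1.2264,1.5027)
  v4: (1-0.189)·(-2.28,0.64) + 0.189·(-2.7,-0.78) = (-2.3594,0.3716)
  v5: (1-0.189)·(-2.85,-1.5) + 0.189·(-1.96,-2.06) = (-2.6818,-1.6058)
  v6: (1-0.189)·(-0.74,-3.2) + 0.189·(-0.9,-2.59) = (-0.7702,-3.0847)
  v7: (1-0.189)·(1.07,-4.61) + 0.189·(-0.35,-2.52) = (0.8016,-4.2150)
  v8: (1-0.189)·(2.36,-1.07) + 0.189·(0.44,-1.84) = (1.9971,-1.2155)
Shoelace sum Σ(x_i·y_{i+1} − x_{i+1}·y_i):
  i=1: 2.5254·1.9838 − 0.5096·0.9372 = +4.5323 (running +4.5323)
  i=2: 0.5096·1.5027 − -1.2264·1.9838 = +3.1987 (running +7.7310)
  i=3: -1.2264·0.3716 − -2.3594·1.5027 = +3.0897 (running +10.8207)
  i=4: -2.3594·-1.6058 − -2.6818·0.3716 = +4.7854 (running +15.6061)
  i=5: -2.6818·-3.0847 − -0.7702·-1.6058 = +7.0357 (running +22.6418)
  i=6: -0.7702·-4.2150 − 0.8016·-3.0847 = +5.7193 (running +28.3611)
  i=7: 0.8016·-1.2155 − 1.9971·-4.2150 = +7.4434 (running +35.8046)
  i=8: 1.9971·0.9372 − 2.5254·-1.2155 = +4.9413 (running +40.7459)
Area = |Σ|/2 = |40.7459|/2 = 20.3730

Area at t=0.189: 20.3730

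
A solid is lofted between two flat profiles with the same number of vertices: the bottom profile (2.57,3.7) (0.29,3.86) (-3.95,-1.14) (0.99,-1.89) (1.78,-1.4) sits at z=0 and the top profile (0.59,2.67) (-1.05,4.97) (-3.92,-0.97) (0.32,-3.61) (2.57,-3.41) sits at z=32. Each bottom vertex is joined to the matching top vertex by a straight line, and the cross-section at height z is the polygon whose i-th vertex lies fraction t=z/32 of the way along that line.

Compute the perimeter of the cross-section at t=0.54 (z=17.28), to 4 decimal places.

Cross-section at t=0.54: each vertex is (1-t)·p0[i] + t·p1[i].
  v1: (1-0.54)·(2.57,3.7) + 0.54·(0.59,2.67) = (1.5008,3.1438)
  v2: (1-0.54)·(0.29,3.86) + 0.54·(-1.05,4.97) = (-0.4336,4.4594)
  v3: (1-0.54)·(-3.95,-1.14) + 0.54·(-3.92,-0.97) = (-3.9338,-1.0482)
  v4: (1-0.54)·(0.99,-1.89) + 0.54·(0.32,-3.61) = (0.6282,-2.8188)
  v5: (1-0.54)·(1.78,-1.4) + 0.54·(2.57,-3.41) = (2.2066,-2.4854)
Perimeter = Σ |v_{i+1} − v_i|:
  edge 1→2: √(-1.9344² + 1.3156²) = 2.3394 (running 2.3394)
  edge 2→3: √(-3.5002² + -5.5076²) = 6.5257 (running 8.8651)
  edge 3→4: √(4.5620² + -1.7706²) = 4.8936 (running 13.7587)
  edge 4→5: √(1.5784² + 0.3334²) = 1.6132 (running 15.3719)
  edge 5→1: √(-0.7058² + 5.6292²) = 5.6733 (running 21.0452)
Perimeter = 21.0452

Perimeter at t=0.54: 21.0452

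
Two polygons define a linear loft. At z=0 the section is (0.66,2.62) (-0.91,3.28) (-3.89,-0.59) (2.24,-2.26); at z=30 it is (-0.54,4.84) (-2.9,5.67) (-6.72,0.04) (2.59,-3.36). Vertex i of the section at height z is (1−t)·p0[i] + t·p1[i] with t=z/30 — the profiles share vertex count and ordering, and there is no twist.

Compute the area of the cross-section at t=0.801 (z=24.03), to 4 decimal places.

Area at t=0.801: 35.6683

Cross-section at t=0.801: each vertex is (1-t)·p0[i] + t·p1[i].
  v1: (1-0.801)·(0.66,2.62) + 0.801·(-0.54,4.84) = (-0.3012,4.3982)
  v2: (1-0.801)·(-0.91,3.28) + 0.801·(-2.9,5.67) = (-2.5040,5.1944)
  v3: (1-0.801)·(-3.89,-0.59) + 0.801·(-6.72,0.04) = (-6.1568,-0.0854)
  v4: (1-0.801)·(2.24,-2.26) + 0.801·(2.59,-3.36) = (2.5204,-3.1411)
Shoelace sum Σ(x_i·y_{i+1} − x_{i+1}·y_i):
  i=1: -0.3012·5.1944 − -2.5040·4.3982 = +9.4485 (running +9.4485)
  i=2: -2.5040·-0.0854 − -6.1568·5.1944 = +32.1947 (running +41.6433)
  i=3: -6.1568·-3.1411 − 2.5204·-0.0854 = +19.5544 (running +61.1977)
  i=4: 2.5204·4.3982 − -0.3012·-3.1411 = +10.1390 (running +71.3366)
Area = |Σ|/2 = |71.3366|/2 = 35.6683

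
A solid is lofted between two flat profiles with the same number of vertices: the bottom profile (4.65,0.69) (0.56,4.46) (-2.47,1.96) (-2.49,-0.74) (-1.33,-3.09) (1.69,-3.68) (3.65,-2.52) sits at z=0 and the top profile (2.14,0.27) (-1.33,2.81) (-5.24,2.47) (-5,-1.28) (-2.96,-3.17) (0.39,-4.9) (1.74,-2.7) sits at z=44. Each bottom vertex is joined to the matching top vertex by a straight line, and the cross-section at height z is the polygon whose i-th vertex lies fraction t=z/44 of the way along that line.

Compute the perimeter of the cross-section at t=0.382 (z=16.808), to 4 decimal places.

Cross-section at t=0.382: each vertex is (1-t)·p0[i] + t·p1[i].
  v1: (1-0.382)·(4.65,0.69) + 0.382·(2.14,0.27) = (3.6912,0.5296)
  v2: (1-0.382)·(0.56,4.46) + 0.382·(-1.33,2.81) = (-0.1620,3.8297)
  v3: (1-0.382)·(-2.47,1.96) + 0.382·(-5.24,2.47) = (-3.5281,2.1548)
  v4: (1-0.382)·(-2.49,-0.74) + 0.382·(-5,-1.28) = (-3.4488,-0.9463)
  v5: (1-0.382)·(-1.33,-3.09) + 0.382·(-2.96,-3.17) = (-1.9527,-3.1206)
  v6: (1-0.382)·(1.69,-3.68) + 0.382·(0.39,-4.9) = (1.1934,-4.1460)
  v7: (1-0.382)·(3.65,-2.52) + 0.382·(1.74,-2.7) = (2.9204,-2.5888)
Perimeter = Σ |v_{i+1} − v_i|:
  edge 1→2: √(-3.8532² + 3.3001²) = 5.0732 (running 5.0732)
  edge 2→3: √(-3.3662² + -1.6749²) = 3.7598 (running 8.8331)
  edge 3→4: √(0.0793² + -3.1011²) = 3.1021 (running 11.9352)
  edge 4→5: √(1.4962² + -2.1743²) = 2.6393 (running 14.5745)
  edge 5→6: √(3.1461² + -1.0255²) = 3.3090 (running 17.8835)
  edge 6→7: √(1.7270² + 1.5573²) = 2.3254 (running 20.2089)
  edge 7→1: √(0.7708² + 3.1183²) = 3.2122 (running 23.4211)
Perimeter = 23.4211

Perimeter at t=0.382: 23.4211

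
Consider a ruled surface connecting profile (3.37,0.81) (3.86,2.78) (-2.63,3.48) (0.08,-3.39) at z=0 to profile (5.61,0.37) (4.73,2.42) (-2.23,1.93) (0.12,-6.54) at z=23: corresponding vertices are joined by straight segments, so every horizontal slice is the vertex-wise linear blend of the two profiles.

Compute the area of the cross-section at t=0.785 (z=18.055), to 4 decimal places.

Cross-section at t=0.785: each vertex is (1-t)·p0[i] + t·p1[i].
  v1: (1-0.785)·(3.37,0.81) + 0.785·(5.61,0.37) = (5.1284,0.4646)
  v2: (1-0.785)·(3.86,2.78) + 0.785·(4.73,2.42) = (4.5430,2.4974)
  v3: (1-0.785)·(-2.63,3.48) + 0.785·(-2.23,1.93) = (-2.3160,2.2632)
  v4: (1-0.785)·(0.08,-3.39) + 0.785·(0.12,-6.54) = (0.1114,-5.8628)
Shoelace sum Σ(x_i·y_{i+1} − x_{i+1}·y_i):
  i=1: 5.1284·2.4974 − 4.5430·0.4646 = +10.6970 (running +10.6970)
  i=2: 4.5430·2.2632 − -2.3160·2.4974 = +16.0658 (running +26.7628)
  i=3: -2.3160·-5.8628 − 0.1114·2.2632 = +13.3260 (running +40.0888)
  i=4: 0.1114·0.4646 − 5.1284·-5.8628 = +30.1183 (running +70.2071)
Area = |Σ|/2 = |70.2071|/2 = 35.1036

Area at t=0.785: 35.1036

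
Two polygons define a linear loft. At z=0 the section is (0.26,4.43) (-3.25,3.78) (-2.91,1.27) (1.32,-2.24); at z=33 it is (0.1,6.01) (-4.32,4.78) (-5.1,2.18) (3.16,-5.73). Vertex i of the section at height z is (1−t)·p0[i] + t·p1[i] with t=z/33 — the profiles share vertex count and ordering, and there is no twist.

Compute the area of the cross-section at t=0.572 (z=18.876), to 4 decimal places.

Cross-section at t=0.572: each vertex is (1-t)·p0[i] + t·p1[i].
  v1: (1-0.572)·(0.26,4.43) + 0.572·(0.1,6.01) = (0.1685,5.3338)
  v2: (1-0.572)·(-3.25,3.78) + 0.572·(-4.32,4.78) = (-3.8620,4.3520)
  v3: (1-0.572)·(-2.91,1.27) + 0.572·(-5.1,2.18) = (-4.1627,1.7905)
  v4: (1-0.572)·(1.32,-2.24) + 0.572·(3.16,-5.73) = (2.3725,-4.2363)
Shoelace sum Σ(x_i·y_{i+1} − x_{i+1}·y_i):
  i=1: 0.1685·4.3520 − -3.8620·5.3338 = +21.3324 (running +21.3324)
  i=2: -3.8620·1.7905 − -4.1627·4.3520 = +11.2009 (running +32.5333)
  i=3: -4.1627·-4.2363 − 2.3725·1.7905 = +13.3863 (running +45.9196)
  i=4: 2.3725·5.3338 − 0.1685·-4.2363 = +13.3680 (running +59.2876)
Area = |Σ|/2 = |59.2876|/2 = 29.6438

Area at t=0.572: 29.6438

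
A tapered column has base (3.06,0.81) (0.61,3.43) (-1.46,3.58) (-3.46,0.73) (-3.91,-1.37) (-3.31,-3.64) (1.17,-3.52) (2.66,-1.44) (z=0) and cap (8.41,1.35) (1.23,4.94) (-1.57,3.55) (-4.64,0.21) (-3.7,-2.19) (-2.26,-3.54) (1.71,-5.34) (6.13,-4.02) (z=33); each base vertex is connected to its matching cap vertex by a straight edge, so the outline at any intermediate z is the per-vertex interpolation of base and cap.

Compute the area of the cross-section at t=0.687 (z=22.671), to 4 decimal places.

Area at t=0.687: 68.3516

Cross-section at t=0.687: each vertex is (1-t)·p0[i] + t·p1[i].
  v1: (1-0.687)·(3.06,0.81) + 0.687·(8.41,1.35) = (6.7355,1.1810)
  v2: (1-0.687)·(0.61,3.43) + 0.687·(1.23,4.94) = (1.0359,4.4674)
  v3: (1-0.687)·(-1.46,3.58) + 0.687·(-1.57,3.55) = (-1.5356,3.5594)
  v4: (1-0.687)·(-3.46,0.73) + 0.687·(-4.64,0.21) = (-4.2707,0.3728)
  v5: (1-0.687)·(-3.91,-1.37) + 0.687·(-3.7,-2.19) = (-3.7657,-1.9333)
  v6: (1-0.687)·(-3.31,-3.64) + 0.687·(-2.26,-3.54) = (-2.5886,-3.5713)
  v7: (1-0.687)·(1.17,-3.52) + 0.687·(1.71,-5.34) = (1.5410,-4.7703)
  v8: (1-0.687)·(2.66,-1.44) + 0.687·(6.13,-4.02) = (5.0439,-3.2125)
Shoelace sum Σ(x_i·y_{i+1} − x_{i+1}·y_i):
  i=1: 6.7355·4.4674 − 1.0359·1.1810 = +28.8663 (running +28.8663)
  i=2: 1.0359·3.5594 − -1.5356·4.4674 = +10.5473 (running +39.4136)
  i=3: -1.5356·0.3728 − -4.2707·3.5594 = +14.6285 (running +54.0421)
  i=4: -4.2707·-1.9333 − -3.7657·0.3728 = +9.6604 (running +63.7025)
  i=5: -3.7657·-3.5713 − -2.5886·-1.9333 = +8.4438 (running +72.1463)
  i=6: -2.5886·-4.7703 − 1.5410·-3.5713 = +17.8520 (running +89.9983)
  i=7: 1.5410·-3.2125 − 5.0439·-4.7703 = +19.1107 (running +109.1091)
  i=8: 5.0439·1.1810 − 6.7355·-3.2125 = +27.5941 (running +136.7032)
Area = |Σ|/2 = |136.7032|/2 = 68.3516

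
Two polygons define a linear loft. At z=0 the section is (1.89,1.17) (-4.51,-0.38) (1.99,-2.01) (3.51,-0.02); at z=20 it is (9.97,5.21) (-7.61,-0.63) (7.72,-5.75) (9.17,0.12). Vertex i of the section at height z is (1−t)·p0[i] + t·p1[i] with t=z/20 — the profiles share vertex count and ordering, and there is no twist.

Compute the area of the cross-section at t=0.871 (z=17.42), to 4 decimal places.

Cross-section at t=0.871: each vertex is (1-t)·p0[i] + t·p1[i].
  v1: (1-0.871)·(1.89,1.17) + 0.871·(9.97,5.21) = (8.9277,4.6888)
  v2: (1-0.871)·(-4.51,-0.38) + 0.871·(-7.61,-0.63) = (-7.2101,-0.5978)
  v3: (1-0.871)·(1.99,-2.01) + 0.871·(7.72,-5.75) = (6.9808,-5.2675)
  v4: (1-0.871)·(3.51,-0.02) + 0.871·(9.17,0.12) = (8.4399,0.1019)
Shoelace sum Σ(x_i·y_{i+1} − x_{i+1}·y_i):
  i=1: 8.9277·-0.5978 − -7.2101·4.6888 = +28.4705 (running +28.4705)
  i=2: -7.2101·-5.2675 − 6.9808·-0.5978 = +42.1523 (running +70.6228)
  i=3: 6.9808·0.1019 − 8.4399·-5.2675 = +45.1689 (running +115.7917)
  i=4: 8.4399·4.6888 − 8.9277·0.1019 = +38.6631 (running +154.4548)
Area = |Σ|/2 = |154.4548|/2 = 77.2274

Area at t=0.871: 77.2274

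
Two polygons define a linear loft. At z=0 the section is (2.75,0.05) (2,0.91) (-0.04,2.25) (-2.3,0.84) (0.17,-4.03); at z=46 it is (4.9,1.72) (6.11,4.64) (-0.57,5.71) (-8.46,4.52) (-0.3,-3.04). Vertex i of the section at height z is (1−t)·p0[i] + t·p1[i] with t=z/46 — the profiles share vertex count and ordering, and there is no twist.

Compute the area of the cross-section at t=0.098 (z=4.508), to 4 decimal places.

Cross-section at t=0.098: each vertex is (1-t)·p0[i] + t·p1[i].
  v1: (1-0.098)·(2.75,0.05) + 0.098·(4.9,1.72) = (2.9607,0.2137)
  v2: (1-0.098)·(2,0.91) + 0.098·(6.11,4.64) = (2.4028,1.2755)
  v3: (1-0.098)·(-0.04,2.25) + 0.098·(-0.57,5.71) = (-0.0919,2.5891)
  v4: (1-0.098)·(-2.3,0.84) + 0.098·(-8.46,4.52) = (-2.9037,1.2006)
  v5: (1-0.098)·(0.17,-4.03) + 0.098·(-0.3,-3.04) = (0.1239,-3.9330)
Shoelace sum Σ(x_i·y_{i+1} − x_{i+1}·y_i):
  i=1: 2.9607·1.2755 − 2.4028·0.2137 = +3.2631 (running +3.2631)
  i=2: 2.4028·2.5891 − -0.0919·1.2755 = +6.3383 (running +9.6014)
  i=3: -0.0919·1.2006 − -2.9037·2.5891 = +7.4075 (running +17.0088)
  i=4: -2.9037·-3.9330 − 0.1239·1.2006 = +11.2713 (running +28.2802)
  i=5: 0.1239·0.2137 − 2.9607·-3.9330 = +11.6709 (running +39.9510)
Area = |Σ|/2 = |39.9510|/2 = 19.9755

Area at t=0.098: 19.9755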